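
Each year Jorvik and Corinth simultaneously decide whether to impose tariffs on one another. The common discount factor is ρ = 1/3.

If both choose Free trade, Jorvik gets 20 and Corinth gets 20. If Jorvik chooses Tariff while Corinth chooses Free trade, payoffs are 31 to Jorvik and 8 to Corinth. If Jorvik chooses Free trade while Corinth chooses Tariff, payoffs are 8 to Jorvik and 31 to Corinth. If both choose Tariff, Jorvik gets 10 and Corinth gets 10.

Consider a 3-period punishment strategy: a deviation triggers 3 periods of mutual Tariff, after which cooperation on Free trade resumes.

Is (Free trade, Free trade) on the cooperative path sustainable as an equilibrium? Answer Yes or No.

No

Comparing payoff streams over the 4 periods until play realigns: cooperate → 20(1+ρ+…+ρ^3); deviate → 31 + 10(ρ+…+ρ^3).
Cooperation is sustained iff (20−10)(ρ+…+ρ^3) ≥ 31−20.
ρ+…+ρ^3 = 1/3·(1−(1/3)^3)/(1−1/3) = 0.4815, and (31−20)/(20−10) = 1.1000.
0.4815 < 1.1000, so cooperation is not sustainable.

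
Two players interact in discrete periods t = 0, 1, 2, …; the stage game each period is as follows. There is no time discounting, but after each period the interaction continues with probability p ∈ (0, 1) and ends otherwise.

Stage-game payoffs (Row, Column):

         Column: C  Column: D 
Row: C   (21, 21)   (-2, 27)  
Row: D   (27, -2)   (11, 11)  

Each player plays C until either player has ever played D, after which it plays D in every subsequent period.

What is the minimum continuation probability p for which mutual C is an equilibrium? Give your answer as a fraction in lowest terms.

3/8

With no time discounting, the continuation probability p plays the role of the discount factor.
Grim-trigger IC: 21/(1−p) ≥ 27 + 11p/(1−p) ⇒ p ≥ (27−21)/(27−11) = 3/8.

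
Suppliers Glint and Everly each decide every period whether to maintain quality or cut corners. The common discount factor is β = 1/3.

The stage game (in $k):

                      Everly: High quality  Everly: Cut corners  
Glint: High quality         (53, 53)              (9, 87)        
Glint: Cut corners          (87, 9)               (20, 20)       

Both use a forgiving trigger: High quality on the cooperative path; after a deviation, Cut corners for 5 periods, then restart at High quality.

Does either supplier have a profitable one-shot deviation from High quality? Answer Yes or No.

Yes

IC: β+…+β^5 ≥ (87−53)/(53−20) = 34/33.
At β = 1/3: partial sum = 0.4979 < 1.0303. Cooperation not sustainable.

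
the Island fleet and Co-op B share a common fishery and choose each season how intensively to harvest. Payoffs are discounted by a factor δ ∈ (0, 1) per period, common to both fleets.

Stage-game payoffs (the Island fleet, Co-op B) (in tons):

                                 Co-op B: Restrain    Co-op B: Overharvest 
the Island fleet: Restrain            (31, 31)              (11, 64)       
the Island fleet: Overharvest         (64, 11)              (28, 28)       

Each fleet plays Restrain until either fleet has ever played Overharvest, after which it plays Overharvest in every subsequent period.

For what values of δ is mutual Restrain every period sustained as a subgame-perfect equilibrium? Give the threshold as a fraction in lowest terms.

31/(1−δ) ≥ 64 + 28δ/(1−δ)
31 ≥ 64 − 36δ
δ ≥ 33/36 = 11/12.

11/12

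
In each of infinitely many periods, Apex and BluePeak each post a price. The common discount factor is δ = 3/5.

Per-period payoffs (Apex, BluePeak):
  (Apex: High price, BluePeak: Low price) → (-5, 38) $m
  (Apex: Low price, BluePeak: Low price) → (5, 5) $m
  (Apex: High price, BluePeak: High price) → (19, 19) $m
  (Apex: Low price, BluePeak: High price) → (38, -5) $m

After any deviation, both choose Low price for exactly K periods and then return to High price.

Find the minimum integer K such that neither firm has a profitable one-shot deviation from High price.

Need Σ_{k=1}^{K} δ^k ≥ (38−19)/(19−5) = 1.3571 at δ = 3/5.
At K = 4 the sum is 1.3056 < 1.3571; at K = 5 it is 1.3834 ≥ 1.3571.
So the minimum punishment length is K = 5.

5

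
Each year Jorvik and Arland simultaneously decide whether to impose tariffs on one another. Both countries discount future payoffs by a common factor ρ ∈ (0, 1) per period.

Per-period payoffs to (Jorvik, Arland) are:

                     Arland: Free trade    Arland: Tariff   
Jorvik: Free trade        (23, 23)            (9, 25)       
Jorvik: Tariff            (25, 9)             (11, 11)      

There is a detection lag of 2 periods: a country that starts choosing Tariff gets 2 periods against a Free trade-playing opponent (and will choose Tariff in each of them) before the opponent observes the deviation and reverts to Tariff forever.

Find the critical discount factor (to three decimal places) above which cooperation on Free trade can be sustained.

0.378

The best deviation is to choose Tariff for all 2 undetected periods, earning 25 each, then 11 forever once detected.
Deviation value: 25(1−ρ^2)/(1−ρ) + 11ρ^2/(1−ρ); cooperation value: 23/(1−ρ).
IC: 23 ≥ 25(1−ρ^2) + 11ρ^2 = 25 − 14ρ^2.
So ρ^2 ≥ 2/14 = 1/7, giving ρ ≥ (1/7)^(1/2) ≈ 0.378.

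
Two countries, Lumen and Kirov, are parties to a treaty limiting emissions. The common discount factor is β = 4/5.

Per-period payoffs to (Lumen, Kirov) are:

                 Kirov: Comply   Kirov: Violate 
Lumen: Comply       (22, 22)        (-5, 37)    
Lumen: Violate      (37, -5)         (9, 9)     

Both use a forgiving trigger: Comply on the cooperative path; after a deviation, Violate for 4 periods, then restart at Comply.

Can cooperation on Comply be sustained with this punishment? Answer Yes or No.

Yes

A one-shot deviation gives 37 now, then 9 for 4 periods, then back to 22.
Gain from deviating: (37−22) today; loss: (22−9) in each of the next 4 periods.
No-deviation condition: (22−9)(β+…+β^4) ≥ 37−22, i.e. β+…+β^4 ≥ 15/13.
At β = 4/5: β+…+β^4 = 2.3616 ≥ 1.1538.
So cooperation is sustainable.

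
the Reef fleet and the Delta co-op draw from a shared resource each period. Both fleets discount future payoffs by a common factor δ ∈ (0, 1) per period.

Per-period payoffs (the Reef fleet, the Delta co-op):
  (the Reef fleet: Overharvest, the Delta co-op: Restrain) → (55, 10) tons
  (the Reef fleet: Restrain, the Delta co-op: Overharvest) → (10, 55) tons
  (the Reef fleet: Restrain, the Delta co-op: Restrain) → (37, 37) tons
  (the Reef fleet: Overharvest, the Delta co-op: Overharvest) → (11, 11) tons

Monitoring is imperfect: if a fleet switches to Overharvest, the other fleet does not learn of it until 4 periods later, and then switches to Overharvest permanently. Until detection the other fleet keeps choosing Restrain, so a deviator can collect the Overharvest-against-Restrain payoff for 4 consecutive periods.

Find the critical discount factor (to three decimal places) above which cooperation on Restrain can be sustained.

A deviator earns 55 for 4 periods, then 11 forever; cooperating earns 37 forever. Multiplying the IC by (1−δ):
37 ≥ 55(1−δ^4) + 11δ^4, so 44·δ^4 ≥ 18 and δ^4 ≥ 9/22.
δ ≥ (9/22)^(1/4) ≈ 0.800.

0.800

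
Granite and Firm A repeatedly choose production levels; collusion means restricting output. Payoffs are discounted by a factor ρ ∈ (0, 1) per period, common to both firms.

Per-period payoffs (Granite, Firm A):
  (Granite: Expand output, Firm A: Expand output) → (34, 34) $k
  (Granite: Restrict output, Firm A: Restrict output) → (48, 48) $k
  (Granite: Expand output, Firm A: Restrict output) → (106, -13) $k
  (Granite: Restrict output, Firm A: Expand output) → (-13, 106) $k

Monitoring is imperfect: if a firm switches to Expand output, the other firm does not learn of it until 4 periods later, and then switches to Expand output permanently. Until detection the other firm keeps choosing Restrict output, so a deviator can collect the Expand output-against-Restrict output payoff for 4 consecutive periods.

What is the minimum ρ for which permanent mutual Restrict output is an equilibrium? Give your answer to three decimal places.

0.947

Deviating for the 4 undetected periods gains 106−48 = 58 per period over cooperation, then loses 48−34 = 14 per period forever once punishment starts.
Gain: 58(1 + ρ + … + ρ^3); loss: 14·ρ^4/(1−ρ).
No profitable deviation ⇔ 58(1−ρ^4) ≤ 14·ρ^4, i.e. ρ^4 ≥ 58/(58+14) = 29/36.
Hence ρ ≥ (29/36)^(1/4) ≈ 0.947.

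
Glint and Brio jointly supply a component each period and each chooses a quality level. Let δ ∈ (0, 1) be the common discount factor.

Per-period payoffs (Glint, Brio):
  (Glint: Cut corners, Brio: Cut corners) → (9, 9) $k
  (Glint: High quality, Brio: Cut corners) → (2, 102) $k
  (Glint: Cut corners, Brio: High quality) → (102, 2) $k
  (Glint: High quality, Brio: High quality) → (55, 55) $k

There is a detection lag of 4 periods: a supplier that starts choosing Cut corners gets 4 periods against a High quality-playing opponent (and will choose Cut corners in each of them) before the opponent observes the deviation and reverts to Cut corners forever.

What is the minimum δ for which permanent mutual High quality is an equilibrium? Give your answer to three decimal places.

0.843

Deviating for the 4 undetected periods gains 102−55 = 47 per period over cooperation, then loses 55−9 = 46 per period forever once punishment starts.
Gain: 47(1 + δ + … + δ^3); loss: 46·δ^4/(1−δ).
No profitable deviation ⇔ 47(1−δ^4) ≤ 46·δ^4, i.e. δ^4 ≥ 47/(47+46) = 47/93.
Hence δ ≥ (47/93)^(1/4) ≈ 0.843.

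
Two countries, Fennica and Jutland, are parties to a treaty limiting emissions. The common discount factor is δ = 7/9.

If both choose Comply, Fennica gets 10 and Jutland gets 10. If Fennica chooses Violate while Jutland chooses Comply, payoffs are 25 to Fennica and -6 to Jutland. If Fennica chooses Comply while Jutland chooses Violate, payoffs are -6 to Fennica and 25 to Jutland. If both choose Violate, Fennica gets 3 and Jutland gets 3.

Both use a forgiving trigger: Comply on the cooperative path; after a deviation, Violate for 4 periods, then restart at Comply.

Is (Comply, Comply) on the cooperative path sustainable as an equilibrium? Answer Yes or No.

IC: δ+…+δ^4 ≥ (25−10)/(10−3) = 15/7.
At δ = 7/9: partial sum = 2.2192 ≥ 2.1429. Cooperation sustainable.

Yes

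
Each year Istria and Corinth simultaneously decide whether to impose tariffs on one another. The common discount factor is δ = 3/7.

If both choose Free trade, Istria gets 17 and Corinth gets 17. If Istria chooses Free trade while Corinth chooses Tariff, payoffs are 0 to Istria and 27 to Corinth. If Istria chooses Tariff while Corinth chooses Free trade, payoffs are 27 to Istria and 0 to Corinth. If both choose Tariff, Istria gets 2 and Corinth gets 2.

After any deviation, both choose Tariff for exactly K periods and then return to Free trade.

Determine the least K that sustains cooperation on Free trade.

Need Σ_{k=1}^{K} δ^k ≥ (27−17)/(17−2) = 0.6667 at δ = 3/7.
At K = 2 the sum is 0.6122 < 0.6667; at K = 3 it is 0.6910 ≥ 0.6667.
So the minimum punishment length is K = 3.

3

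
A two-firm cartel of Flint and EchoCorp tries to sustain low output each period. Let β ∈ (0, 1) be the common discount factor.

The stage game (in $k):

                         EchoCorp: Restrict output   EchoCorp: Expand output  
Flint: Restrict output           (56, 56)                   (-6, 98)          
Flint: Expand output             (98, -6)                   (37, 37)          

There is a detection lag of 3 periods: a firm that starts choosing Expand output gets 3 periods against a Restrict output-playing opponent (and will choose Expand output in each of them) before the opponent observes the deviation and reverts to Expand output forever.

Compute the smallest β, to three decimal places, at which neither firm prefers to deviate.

0.883

The best deviation is to choose Expand output for all 3 undetected periods, earning 98 each, then 37 forever once detected.
Deviation value: 98(1−β^3)/(1−β) + 37β^3/(1−β); cooperation value: 56/(1−β).
IC: 56 ≥ 98(1−β^3) + 37β^3 = 98 − 61β^3.
So β^3 ≥ 42/61, giving β ≥ (42/61)^(1/3) ≈ 0.883.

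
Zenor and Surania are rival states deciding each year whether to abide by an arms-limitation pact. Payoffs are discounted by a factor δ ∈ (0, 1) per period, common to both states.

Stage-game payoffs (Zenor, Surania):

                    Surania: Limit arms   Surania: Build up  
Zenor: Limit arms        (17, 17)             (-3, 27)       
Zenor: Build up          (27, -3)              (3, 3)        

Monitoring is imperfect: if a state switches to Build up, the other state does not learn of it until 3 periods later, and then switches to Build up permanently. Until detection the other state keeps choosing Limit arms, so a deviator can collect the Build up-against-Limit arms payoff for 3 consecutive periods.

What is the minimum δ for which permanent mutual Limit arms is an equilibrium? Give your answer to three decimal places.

The best deviation is to choose Build up for all 3 undetected periods, earning 27 each, then 3 forever once detected.
Deviation value: 27(1−δ^3)/(1−δ) + 3δ^3/(1−δ); cooperation value: 17/(1−δ).
IC: 17 ≥ 27(1−δ^3) + 3δ^3 = 27 − 24δ^3.
So δ^3 ≥ 10/24 = 5/12, giving δ ≥ (5/12)^(1/3) ≈ 0.747.

0.747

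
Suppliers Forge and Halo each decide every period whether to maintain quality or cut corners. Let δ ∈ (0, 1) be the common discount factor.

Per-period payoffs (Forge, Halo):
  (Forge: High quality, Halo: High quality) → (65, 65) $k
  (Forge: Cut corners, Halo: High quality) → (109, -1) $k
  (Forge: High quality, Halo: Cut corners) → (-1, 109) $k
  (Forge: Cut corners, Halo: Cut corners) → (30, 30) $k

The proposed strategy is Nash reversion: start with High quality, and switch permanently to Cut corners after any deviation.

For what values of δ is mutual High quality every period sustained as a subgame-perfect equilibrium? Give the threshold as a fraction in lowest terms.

Cooperation forever yields 65 each period: 65/(1−δ).
Deviating yields 109 once, then 30 forever: 109 + 30δ/(1−δ).
No profitable deviation requires 65/(1−δ) ≥ 109 + 30δ/(1−δ).
Multiplying by (1−δ): 65 ≥ 109(1−δ) + 30δ = 109 − 79δ.
So 79δ ≥ 44, i.e. δ ≥ 44/79.

44/79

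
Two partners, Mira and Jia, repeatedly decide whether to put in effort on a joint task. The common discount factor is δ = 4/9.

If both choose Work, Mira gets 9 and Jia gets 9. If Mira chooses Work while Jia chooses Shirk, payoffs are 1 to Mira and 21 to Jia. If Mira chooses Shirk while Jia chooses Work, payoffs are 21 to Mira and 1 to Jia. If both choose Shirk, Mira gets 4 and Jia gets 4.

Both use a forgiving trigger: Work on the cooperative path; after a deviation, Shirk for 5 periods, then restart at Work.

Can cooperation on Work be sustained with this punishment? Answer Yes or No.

No

Comparing payoff streams over the 6 periods until play realigns: cooperate → 9(1+δ+…+δ^5); deviate → 21 + 4(δ+…+δ^5).
Cooperation is sustained iff (9−4)(δ+…+δ^5) ≥ 21−9.
δ+…+δ^5 = 4/9·(1−(4/9)^5)/(1−4/9) = 0.7861, and (21−9)/(9−4) = 2.4000.
0.7861 < 2.4000, so cooperation is not sustainable.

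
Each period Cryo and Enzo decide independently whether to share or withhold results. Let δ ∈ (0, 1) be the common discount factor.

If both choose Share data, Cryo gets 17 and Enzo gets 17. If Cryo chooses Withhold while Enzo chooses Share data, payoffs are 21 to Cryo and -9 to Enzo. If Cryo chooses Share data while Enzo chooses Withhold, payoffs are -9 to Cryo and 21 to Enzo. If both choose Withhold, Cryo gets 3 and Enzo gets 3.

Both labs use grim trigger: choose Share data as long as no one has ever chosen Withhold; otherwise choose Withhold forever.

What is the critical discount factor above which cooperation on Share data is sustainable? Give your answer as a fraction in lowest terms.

2/9

Cooperation forever yields 17 each period: 17/(1−δ).
Deviating yields 21 once, then 3 forever: 21 + 3δ/(1−δ).
No profitable deviation requires 17/(1−δ) ≥ 21 + 3δ/(1−δ).
Multiplying by (1−δ): 17 ≥ 21(1−δ) + 3δ = 21 − 18δ.
So 18δ ≥ 4, i.e. δ ≥ 4/18 = 2/9.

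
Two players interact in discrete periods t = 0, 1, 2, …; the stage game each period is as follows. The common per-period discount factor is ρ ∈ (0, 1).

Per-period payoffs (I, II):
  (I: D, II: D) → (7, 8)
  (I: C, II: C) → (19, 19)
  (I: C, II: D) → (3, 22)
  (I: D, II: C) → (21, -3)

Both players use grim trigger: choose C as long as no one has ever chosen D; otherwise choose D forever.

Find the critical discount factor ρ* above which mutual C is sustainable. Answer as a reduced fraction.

3/14

I's threshold: (21−19)/(21−7) = 1/7.
II's threshold: (22−19)/(22−8) = 3/14.
1/7 < 3/14, so II binds and ρ* = 3/14.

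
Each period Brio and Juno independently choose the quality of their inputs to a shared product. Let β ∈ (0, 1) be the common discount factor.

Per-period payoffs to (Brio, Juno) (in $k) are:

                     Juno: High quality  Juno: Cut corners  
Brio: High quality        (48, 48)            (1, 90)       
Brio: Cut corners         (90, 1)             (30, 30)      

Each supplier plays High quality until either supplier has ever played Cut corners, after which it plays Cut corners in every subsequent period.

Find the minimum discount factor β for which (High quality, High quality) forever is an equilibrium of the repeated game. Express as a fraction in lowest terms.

7/10

48/(1−β) ≥ 90 + 30β/(1−β)
48 ≥ 90 − 60β
β ≥ 42/60 = 7/10.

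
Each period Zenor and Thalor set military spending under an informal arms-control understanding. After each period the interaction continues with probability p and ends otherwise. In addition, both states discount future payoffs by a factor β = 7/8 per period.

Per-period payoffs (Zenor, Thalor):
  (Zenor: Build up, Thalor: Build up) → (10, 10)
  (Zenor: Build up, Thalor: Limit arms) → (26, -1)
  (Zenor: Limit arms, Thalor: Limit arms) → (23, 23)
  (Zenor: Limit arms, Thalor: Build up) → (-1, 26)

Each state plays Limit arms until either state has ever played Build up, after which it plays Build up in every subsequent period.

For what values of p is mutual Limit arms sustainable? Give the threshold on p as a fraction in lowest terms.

Expected continuation weight on next period's payoff is β·p = 7/8·p, which plays the role of the discount factor.
Cooperation requires 7/8·p ≥ (26−23)/(26−10) = 3/16, hence p ≥ 3/14.

3/14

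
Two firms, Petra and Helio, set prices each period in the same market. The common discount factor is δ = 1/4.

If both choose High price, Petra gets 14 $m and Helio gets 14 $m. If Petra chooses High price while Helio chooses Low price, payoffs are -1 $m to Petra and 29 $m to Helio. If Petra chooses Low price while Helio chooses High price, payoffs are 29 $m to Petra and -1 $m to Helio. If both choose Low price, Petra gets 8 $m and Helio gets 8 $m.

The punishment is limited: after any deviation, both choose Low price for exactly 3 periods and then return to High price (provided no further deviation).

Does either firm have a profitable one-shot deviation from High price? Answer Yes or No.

Comparing payoff streams over the 4 periods until play realigns: cooperate → 14(1+δ+…+δ^3); deviate → 29 + 8(δ+…+δ^3).
Cooperation is sustained iff (14−8)(δ+…+δ^3) ≥ 29−14.
δ+…+δ^3 = 1/4·(1−(1/4)^3)/(1−1/4) = 0.3281, and (29−14)/(14−8) = 2.5000.
0.3281 < 2.5000, so cooperation is not sustainable.

Yes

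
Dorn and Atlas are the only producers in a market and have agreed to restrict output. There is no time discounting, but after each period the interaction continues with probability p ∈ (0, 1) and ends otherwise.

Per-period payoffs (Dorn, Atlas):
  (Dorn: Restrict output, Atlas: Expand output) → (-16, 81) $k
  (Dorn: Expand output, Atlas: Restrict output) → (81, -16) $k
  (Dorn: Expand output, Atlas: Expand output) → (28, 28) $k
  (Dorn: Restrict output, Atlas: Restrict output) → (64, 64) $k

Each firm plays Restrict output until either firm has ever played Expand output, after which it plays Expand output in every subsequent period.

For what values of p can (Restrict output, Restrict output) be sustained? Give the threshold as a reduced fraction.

17/53

With no time discounting, the continuation probability p plays the role of the discount factor.
Grim-trigger IC: 64/(1−p) ≥ 81 + 28p/(1−p) ⇒ p ≥ (81−64)/(81−28) = 17/53.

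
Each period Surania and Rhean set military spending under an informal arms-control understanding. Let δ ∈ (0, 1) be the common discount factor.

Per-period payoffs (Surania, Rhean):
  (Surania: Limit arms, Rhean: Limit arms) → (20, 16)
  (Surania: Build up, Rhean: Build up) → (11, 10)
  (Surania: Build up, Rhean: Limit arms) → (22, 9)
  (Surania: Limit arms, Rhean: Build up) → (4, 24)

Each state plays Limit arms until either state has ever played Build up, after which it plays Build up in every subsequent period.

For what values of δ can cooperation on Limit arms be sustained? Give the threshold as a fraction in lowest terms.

For Surania: deviation gain 22−20 = 2, per-period punishment loss 20−11 = 9. IC gives δ ≥ 2/11.
For Rhean: gain 8, loss 6 per period, so δ ≥ 8/14 = 4/7.
The tighter constraint is Rhean's, so cooperation needs δ ≥ 4/7.

4/7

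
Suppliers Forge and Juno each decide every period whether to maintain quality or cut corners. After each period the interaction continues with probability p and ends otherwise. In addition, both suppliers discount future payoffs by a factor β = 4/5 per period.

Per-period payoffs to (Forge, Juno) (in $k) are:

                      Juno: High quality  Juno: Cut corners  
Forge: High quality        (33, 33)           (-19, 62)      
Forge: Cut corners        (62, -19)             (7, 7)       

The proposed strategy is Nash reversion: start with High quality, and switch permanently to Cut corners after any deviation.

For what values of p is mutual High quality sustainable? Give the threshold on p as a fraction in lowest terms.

Expected continuation weight on next period's payoff is β·p = 4/5·p, which plays the role of the discount factor.
Cooperation requires 4/5·p ≥ (62−33)/(62−7) = 29/55, hence p ≥ 29/44.

29/44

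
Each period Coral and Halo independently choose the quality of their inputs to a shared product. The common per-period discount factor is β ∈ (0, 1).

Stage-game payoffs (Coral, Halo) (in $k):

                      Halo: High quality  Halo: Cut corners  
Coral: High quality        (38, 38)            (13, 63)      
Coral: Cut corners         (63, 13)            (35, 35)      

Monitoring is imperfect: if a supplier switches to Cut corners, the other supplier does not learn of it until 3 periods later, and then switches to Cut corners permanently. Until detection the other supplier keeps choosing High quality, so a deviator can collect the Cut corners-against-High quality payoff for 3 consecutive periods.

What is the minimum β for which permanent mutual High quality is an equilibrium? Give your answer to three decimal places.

A deviator earns 63 for 3 periods, then 35 forever; cooperating earns 38 forever. Multiplying the IC by (1−β):
38 ≥ 63(1−β^3) + 35β^3, so 28·β^3 ≥ 25 and β^3 ≥ 25/28.
β ≥ (25/28)^(1/3) ≈ 0.963.

0.963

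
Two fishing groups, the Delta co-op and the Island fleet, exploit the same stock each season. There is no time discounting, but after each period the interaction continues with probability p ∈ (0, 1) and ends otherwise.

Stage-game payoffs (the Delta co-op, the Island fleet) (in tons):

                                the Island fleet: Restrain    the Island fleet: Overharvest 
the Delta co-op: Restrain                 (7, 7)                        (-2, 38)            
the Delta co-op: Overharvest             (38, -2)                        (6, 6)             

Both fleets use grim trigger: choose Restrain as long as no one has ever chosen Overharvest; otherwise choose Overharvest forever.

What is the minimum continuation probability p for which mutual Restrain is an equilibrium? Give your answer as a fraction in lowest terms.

31/32

Expected cooperation value is 7 + p·7 + p²·7 + … = 7/(1−p); deviation gives 38 + p·6/(1−p).
7 ≥ 38(1−p) + 6p ⇒ 32p ≥ 31 ⇒ p ≥ 31/32.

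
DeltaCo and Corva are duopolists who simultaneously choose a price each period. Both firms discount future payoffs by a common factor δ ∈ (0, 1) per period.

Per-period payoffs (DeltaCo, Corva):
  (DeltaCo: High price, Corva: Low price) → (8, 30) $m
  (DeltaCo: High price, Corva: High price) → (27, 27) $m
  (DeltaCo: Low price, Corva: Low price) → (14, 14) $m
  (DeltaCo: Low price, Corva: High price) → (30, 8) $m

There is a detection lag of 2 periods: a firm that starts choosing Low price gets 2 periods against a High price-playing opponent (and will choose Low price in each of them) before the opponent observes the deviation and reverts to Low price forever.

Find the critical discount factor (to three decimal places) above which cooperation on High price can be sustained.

A deviator earns 30 for 2 periods, then 14 forever; cooperating earns 27 forever. Multiplying the IC by (1−δ):
27 ≥ 30(1−δ^2) + 14δ^2, so 16·δ^2 ≥ 3 and δ^2 ≥ 3/16.
δ ≥ (3/16)^(1/2) ≈ 0.433.

0.433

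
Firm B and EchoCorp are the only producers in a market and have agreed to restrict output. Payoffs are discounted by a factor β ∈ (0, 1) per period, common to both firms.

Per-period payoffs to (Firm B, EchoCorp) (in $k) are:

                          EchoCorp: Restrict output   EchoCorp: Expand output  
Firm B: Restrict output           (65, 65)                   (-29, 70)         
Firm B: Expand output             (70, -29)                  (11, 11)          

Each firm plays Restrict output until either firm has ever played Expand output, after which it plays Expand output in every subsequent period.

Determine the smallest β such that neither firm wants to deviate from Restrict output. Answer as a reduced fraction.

5/59

Cooperation forever yields 65 each period: 65/(1−β).
Deviating yields 70 once, then 11 forever: 70 + 11β/(1−β).
No profitable deviation requires 65/(1−β) ≥ 70 + 11β/(1−β).
Multiplying by (1−β): 65 ≥ 70(1−β) + 11β = 70 − 59β.
So 59β ≥ 5, i.e. β ≥ 5/59.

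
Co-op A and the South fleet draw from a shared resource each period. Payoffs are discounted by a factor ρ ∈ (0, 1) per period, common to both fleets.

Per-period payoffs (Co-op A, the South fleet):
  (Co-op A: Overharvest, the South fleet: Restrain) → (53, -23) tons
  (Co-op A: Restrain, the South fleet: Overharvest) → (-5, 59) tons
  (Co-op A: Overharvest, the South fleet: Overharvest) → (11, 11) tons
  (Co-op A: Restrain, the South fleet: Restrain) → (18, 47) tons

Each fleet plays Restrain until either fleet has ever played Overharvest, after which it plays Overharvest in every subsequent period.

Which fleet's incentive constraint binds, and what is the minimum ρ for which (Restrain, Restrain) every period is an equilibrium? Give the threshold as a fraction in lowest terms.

Co-op A; ρ ≥ 5/6

Co-op A: cooperation gives 18 each period; deviation gives 53 once then 11 forever.
  18/(1−ρ) ≥ 53 + 11ρ/(1−ρ) ⇒ ρ ≥ 35/42 = 5/6.
the South fleet: cooperation gives 47 each period; deviation gives 59 once then 11 forever.
  ρ ≥ 12/48 = 1/4.
Both must hold, so the binding constraint is Co-op A's: ρ ≥ 5/6.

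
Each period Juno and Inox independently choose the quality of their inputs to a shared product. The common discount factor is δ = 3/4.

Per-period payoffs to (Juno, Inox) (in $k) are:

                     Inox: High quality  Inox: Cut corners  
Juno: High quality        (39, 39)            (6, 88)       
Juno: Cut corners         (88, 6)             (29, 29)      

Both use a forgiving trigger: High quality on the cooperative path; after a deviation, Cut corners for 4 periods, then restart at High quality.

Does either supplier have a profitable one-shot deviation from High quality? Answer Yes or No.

Yes

A one-shot deviation gives 88 now, then 29 for 4 periods, then back to 39.
Gain from deviating: (88−39) today; loss: (39−29) in each of the next 4 periods.
No-deviation condition: (39−29)(δ+…+δ^4) ≥ 88−39, i.e. δ+…+δ^4 ≥ 49/10.
At δ = 3/4: δ+…+δ^4 = 2.0508 < 4.9000.
So cooperation is not sustainable.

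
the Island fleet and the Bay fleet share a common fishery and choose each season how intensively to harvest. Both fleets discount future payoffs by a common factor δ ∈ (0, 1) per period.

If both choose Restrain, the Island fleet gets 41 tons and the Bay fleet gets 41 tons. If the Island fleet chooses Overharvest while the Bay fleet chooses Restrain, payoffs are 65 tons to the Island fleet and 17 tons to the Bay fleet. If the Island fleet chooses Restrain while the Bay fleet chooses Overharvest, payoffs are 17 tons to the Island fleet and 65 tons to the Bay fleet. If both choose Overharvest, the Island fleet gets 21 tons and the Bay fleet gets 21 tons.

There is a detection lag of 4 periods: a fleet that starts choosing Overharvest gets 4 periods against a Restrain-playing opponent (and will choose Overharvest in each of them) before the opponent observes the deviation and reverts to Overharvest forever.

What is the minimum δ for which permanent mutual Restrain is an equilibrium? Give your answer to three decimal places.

Deviating for the 4 undetected periods gains 65−41 = 24 per period over cooperation, then loses 41−21 = 20 per period forever once punishment starts.
Gain: 24(1 + δ + … + δ^3); loss: 20·δ^4/(1−δ).
No profitable deviation ⇔ 24(1−δ^4) ≤ 20·δ^4, i.e. δ^4 ≥ 24/(24+20) = 6/11.
Hence δ ≥ (6/11)^(1/4) ≈ 0.859.

0.859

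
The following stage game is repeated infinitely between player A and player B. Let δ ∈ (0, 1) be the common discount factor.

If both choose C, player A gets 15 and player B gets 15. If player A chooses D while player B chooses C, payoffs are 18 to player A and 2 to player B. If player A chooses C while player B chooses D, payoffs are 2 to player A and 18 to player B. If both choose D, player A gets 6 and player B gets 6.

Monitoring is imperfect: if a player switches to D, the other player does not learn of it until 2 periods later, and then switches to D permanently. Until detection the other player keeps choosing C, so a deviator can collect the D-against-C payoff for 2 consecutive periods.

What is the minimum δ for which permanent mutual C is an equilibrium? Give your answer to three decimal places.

The best deviation is to choose D for all 2 undetected periods, earning 18 each, then 6 forever once detected.
Deviation value: 18(1−δ^2)/(1−δ) + 6δ^2/(1−δ); cooperation value: 15/(1−δ).
IC: 15 ≥ 18(1−δ^2) + 6δ^2 = 18 − 12δ^2.
So δ^2 ≥ 3/12 = 1/4, giving δ ≥ (1/4)^(1/2) ≈ 0.500.

0.500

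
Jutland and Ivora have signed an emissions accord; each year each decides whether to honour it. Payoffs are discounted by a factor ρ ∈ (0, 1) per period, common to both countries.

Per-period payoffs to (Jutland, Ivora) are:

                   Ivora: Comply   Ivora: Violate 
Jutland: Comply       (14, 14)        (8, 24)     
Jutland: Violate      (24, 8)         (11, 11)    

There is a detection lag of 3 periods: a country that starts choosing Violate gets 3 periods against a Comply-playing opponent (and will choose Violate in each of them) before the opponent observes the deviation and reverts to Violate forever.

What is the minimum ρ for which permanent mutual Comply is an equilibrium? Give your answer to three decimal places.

0.916

The best deviation is to choose Violate for all 3 undetected periods, earning 24 each, then 11 forever once detected.
Deviation value: 24(1−ρ^3)/(1−ρ) + 11ρ^3/(1−ρ); cooperation value: 14/(1−ρ).
IC: 14 ≥ 24(1−ρ^3) + 11ρ^3 = 24 − 13ρ^3.
So ρ^3 ≥ 10/13, giving ρ ≥ (10/13)^(1/3) ≈ 0.916.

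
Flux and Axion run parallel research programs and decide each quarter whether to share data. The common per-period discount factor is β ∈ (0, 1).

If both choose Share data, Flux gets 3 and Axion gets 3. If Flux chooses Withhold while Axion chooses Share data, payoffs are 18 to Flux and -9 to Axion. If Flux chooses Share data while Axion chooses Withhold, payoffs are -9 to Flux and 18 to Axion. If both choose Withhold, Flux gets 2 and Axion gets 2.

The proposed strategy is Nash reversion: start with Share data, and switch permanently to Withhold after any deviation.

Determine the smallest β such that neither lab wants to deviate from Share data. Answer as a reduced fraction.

3/(1−β) ≥ 18 + 2β/(1−β)
3 ≥ 18 − 16β
β ≥ 15/16.

15/16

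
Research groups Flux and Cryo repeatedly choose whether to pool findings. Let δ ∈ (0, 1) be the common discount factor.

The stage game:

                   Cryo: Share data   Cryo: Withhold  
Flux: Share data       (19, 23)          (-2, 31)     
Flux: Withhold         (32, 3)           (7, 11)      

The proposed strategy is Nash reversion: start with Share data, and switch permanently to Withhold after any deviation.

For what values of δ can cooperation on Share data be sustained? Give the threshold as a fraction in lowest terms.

For Flux: deviation gain 32−19 = 13, per-period punishment loss 19−7 = 12. IC gives δ ≥ 13/25.
For Cryo: gain 8, loss 12 per period, so δ ≥ 8/20 = 2/5.
The tighter constraint is Flux's, so cooperation needs δ ≥ 13/25.

13/25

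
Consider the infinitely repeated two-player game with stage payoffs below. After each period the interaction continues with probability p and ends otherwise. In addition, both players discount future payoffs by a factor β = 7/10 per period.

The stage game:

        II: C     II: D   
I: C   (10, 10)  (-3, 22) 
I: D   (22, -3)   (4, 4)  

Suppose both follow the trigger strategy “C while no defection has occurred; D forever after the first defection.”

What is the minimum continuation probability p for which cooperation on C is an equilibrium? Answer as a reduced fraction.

Expected continuation weight on next period's payoff is β·p = 7/10·p, which plays the role of the discount factor.
Cooperation requires 7/10·p ≥ (22−10)/(22−4) = 2/3, hence p ≥ 20/21.

20/21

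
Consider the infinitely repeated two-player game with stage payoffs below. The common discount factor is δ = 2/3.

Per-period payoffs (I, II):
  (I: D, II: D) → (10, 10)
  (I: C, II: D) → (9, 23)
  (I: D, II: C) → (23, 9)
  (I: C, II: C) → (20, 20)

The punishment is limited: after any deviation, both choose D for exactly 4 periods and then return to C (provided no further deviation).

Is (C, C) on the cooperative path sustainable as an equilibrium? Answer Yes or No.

Yes

IC: δ+…+δ^4 ≥ (23−20)/(20−10) = 3/10.
At δ = 2/3: partial sum = 1.6049 ≥ 0.3000. Cooperation sustainable.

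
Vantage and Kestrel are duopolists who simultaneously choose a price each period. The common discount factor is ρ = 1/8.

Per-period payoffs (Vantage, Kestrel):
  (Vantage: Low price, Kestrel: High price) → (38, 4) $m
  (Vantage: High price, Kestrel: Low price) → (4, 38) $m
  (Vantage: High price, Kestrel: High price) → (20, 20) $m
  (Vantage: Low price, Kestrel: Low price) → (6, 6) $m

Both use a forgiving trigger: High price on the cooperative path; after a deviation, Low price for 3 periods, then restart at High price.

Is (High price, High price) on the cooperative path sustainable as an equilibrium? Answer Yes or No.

IC: ρ+…+ρ^3 ≥ (38−20)/(20−6) = 9/7.
At ρ = 1/8: partial sum = 0.1426 < 1.2857. Cooperation not sustainable.

No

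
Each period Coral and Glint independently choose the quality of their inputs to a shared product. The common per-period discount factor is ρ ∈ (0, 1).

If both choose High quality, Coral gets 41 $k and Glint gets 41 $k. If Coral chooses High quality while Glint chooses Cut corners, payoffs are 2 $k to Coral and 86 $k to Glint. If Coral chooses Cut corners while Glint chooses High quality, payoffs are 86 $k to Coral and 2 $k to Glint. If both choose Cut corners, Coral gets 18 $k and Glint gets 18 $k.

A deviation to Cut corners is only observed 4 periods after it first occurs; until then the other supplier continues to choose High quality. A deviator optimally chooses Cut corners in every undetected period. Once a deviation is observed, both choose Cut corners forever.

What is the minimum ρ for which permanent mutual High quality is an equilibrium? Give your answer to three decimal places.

A deviator earns 86 for 4 periods, then 18 forever; cooperating earns 41 forever. Multiplying the IC by (1−ρ):
41 ≥ 86(1−ρ^4) + 18ρ^4, so 68·ρ^4 ≥ 45 and ρ^4 ≥ 45/68.
ρ ≥ (45/68)^(1/4) ≈ 0.902.

0.902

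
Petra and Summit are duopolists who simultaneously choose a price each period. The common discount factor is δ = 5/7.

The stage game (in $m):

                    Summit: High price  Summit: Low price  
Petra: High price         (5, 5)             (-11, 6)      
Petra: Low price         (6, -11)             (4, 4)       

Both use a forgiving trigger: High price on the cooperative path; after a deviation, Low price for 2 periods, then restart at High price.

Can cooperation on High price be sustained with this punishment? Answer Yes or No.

Yes

A one-shot deviation gives 6 now, then 4 for 2 periods, then back to 5.
Gain from deviating: (6−5) today; loss: (5−4) in each of the next 2 periods.
No-deviation condition: (5−4)(δ+…+δ^2) ≥ 6−5, i.e. δ+…+δ^2 ≥ 1.
At δ = 5/7: δ+…+δ^2 = 1.2245 ≥ 1.0000.
So cooperation is sustainable.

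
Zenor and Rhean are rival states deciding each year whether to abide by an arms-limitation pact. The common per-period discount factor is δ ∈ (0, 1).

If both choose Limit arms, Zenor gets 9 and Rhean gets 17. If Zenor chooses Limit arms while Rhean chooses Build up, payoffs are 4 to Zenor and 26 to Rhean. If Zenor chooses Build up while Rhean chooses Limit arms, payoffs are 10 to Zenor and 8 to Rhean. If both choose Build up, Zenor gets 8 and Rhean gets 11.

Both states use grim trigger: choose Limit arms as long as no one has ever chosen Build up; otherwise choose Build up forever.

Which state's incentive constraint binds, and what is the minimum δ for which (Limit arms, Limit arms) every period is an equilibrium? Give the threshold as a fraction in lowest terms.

Rhean; δ ≥ 3/5

Zenor's threshold: (10−9)/(10−8) = 1/2.
Rhean's threshold: (26−17)/(26−11) = 3/5.
1/2 < 3/5, so Rhean binds and δ* = 3/5.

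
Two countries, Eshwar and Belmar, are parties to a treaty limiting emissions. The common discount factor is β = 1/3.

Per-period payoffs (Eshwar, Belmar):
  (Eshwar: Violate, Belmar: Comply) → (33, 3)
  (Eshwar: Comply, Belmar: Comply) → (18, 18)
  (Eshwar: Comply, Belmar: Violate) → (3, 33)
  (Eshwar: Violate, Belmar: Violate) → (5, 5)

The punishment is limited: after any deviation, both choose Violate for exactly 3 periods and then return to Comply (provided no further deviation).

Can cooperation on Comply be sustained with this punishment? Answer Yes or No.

No

IC: β+…+β^3 ≥ (33−18)/(18−5) = 15/13.
At β = 1/3: partial sum = 0.4815 < 1.1538. Cooperation not sustainable.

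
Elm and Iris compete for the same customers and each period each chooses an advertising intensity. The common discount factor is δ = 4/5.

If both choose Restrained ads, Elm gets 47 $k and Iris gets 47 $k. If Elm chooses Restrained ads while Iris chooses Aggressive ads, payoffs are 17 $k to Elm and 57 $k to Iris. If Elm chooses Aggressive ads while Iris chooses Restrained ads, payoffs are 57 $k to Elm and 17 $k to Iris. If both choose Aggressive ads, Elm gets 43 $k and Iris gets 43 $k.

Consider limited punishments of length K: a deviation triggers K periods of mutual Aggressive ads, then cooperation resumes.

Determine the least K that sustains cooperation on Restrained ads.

Need Σ_{k=1}^{K} δ^k ≥ (57−47)/(47−43) = 2.5000 at δ = 4/5.
At K = 4 the sum is 2.3616 < 2.5000; at K = 5 it is 2.6893 ≥ 2.5000.
So the minimum punishment length is K = 5.

5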